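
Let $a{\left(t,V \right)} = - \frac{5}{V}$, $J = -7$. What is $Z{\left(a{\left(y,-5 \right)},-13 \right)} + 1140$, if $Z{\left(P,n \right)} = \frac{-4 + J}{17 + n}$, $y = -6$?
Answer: $\frac{4549}{4} \approx 1137.3$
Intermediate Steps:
$Z{\left(P,n \right)} = - \frac{11}{17 + n}$ ($Z{\left(P,n \right)} = \frac{-4 - 7}{17 + n} = - \frac{11}{17 + n}$)
$Z{\left(a{\left(y,-5 \right)},-13 \right)} + 1140 = - \frac{11}{17 - 13} + 1140 = - \frac{11}{4} + 1140 = \frac{4549}{4}$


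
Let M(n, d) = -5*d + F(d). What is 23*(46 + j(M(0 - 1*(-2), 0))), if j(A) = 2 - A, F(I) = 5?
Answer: 989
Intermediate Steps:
M(n, d) = 5 - 5*d (M(n, d) = -5*d + 5 = 5 - 5*d)
23*(46 + j(M(0 - 1*(-2), 0))) = 23*(46 + (2 - (5 - 5*0))) = 23*(46 + (2 - (5 + 0))) = 23*(46 + (2 - 1*5)) = 23*(46 + (2 - 5)) = 23*(46 - 3) = 23*43 = 989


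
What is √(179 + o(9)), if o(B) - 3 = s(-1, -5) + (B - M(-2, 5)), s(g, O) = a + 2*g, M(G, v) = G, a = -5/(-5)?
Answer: 8*√3 ≈ 13.856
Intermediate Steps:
a = 1 (a = -5*(-⅕) = 1)
s(g, O) = 1 + 2*g
o(B) = 4 + B (o(B) = 3 + ((1 + 2*(-1)) + (B - 1*(-2))) = 3 + ((1 - 2) + (B + 2)) = 3 + (-1 + (2 + B)) = 3 + (1 + B) = 4 + B)
√(179 + o(9)) = √(179 + (4 + 9)) = √(179 + 13) = √192 = 8*√3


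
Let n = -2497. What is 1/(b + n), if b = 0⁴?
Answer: -1/2497 ≈ -0.00040048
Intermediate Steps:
b = 0
1/(b + n) = 1/(0 - 2497) = 1/(-2497) = -1/2497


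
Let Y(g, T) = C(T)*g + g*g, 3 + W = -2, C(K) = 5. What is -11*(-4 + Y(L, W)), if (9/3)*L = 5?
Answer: -704/9 ≈ -78.222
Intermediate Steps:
L = 5/3 (L = (1/3)*5 = 5/3 ≈ 1.6667)
W = -5 (W = -3 - 2 = -5)
Y(g, T) = g**2 + 5*g (Y(g, T) = 5*g + g*g = 5*g + g**2 = g**2 + 5*g)
-11*(-4 + Y(L, W)) = -11*(-4 + 5*(5 + 5/3)/3) = -11*(-4 + (5/3)*(20/3)) = -11*(-4 + 100/9) = -11*64/9 = -704/9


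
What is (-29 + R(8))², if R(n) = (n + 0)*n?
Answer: 1225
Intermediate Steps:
R(n) = n² (R(n) = n*n = n²)
(-29 + R(8))² = (-29 + 8²)² = (-29 + 64)² = 35² = 1225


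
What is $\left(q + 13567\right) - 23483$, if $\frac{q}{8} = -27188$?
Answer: $-227420$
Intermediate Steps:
$q = -217504$ ($q = 8 \left(-27188\right) = -217504$)
$\left(q + 13567\right) - 23483 = \left(-217504 + 13567\right) - 23483 = -203937 - 23483 = -227420$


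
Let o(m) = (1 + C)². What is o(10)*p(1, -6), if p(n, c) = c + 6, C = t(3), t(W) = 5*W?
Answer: 0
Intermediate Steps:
C = 15 (C = 5*3 = 15)
p(n, c) = 6 + c
o(m) = 256 (o(m) = (1 + 15)² = 16² = 256)
o(10)*p(1, -6) = 256*(6 - 6) = 256*0 = 0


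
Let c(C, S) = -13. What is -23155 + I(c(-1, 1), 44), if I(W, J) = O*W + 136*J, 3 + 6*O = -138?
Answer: -33731/2 ≈ -16866.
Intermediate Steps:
O = -47/2 (O = -½ + (⅙)*(-138) = -½ - 23 = -47/2 ≈ -23.500)
I(W, J) = 136*J - 47*W/2 (I(W, J) = -47*W/2 + 136*J = 136*J - 47*W/2)
-23155 + I(c(-1, 1), 44) = -23155 + (136*44 - 47/2*(-13)) = -23155 + (5984 + 611/2) = -23155 + 12579/2 = -33731/2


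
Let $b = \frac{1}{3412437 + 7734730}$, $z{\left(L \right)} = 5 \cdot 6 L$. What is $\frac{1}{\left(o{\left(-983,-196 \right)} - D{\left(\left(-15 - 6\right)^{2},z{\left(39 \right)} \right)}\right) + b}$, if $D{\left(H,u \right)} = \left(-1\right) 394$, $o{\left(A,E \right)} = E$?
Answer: $\frac{11147167}{2207139067} \approx 0.0050505$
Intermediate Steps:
$z{\left(L \right)} = 30 L$
$D{\left(H,u \right)} = -394$
$b = \frac{1}{11147167} \approx 8.9709 \cdot 10^{-8}$
$\frac{1}{\left(o{\left(-983,-196 \right)} - D{\left(\left(-15 - 6\right)^{2},z{\left(39 \right)} \right)}\right) + b} = \frac{1}{\left(-196 - -394\right) + \frac{1}{11147167}} = \frac{1}{\left(-196 + 394\right) + \frac{1}{11147167}} = \frac{1}{198 + \frac{1}{11147167}} = \frac{1}{\frac{2207139067}{11147167}} = \frac{11147167}{2207139067}$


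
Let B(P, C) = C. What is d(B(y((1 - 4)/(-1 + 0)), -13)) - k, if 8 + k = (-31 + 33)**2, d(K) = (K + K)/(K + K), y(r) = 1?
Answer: 5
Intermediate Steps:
d(K) = 1 (d(K) = (2*K)/((2*K)) = (2*K)*(1/(2*K)) = 1)
k = -4 (k = -8 + (-31 + 33)**2 = -8 + 2**2 = -8 + 4 = -4)
d(B(y((1 - 4)/(-1 + 0)), -13)) - k = 1 - 1*(-4) = 1 + 4 = 5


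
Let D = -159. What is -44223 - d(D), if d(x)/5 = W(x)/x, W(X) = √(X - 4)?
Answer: -44223 + 5*I*√163/159 ≈ -44223.0 + 0.40148*I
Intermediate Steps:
W(X) = √(-4 + X)
d(x) = 5*√(-4 + x)/x (d(x) = 5*(√(-4 + x)/x) = 5*√(-4 + x)/x)
-44223 - d(D) = -44223 - 5*√(-4 - 159)/(-159) = -44223 - 5*(-1)*√(-163)/159 = -44223 - 5*(-1)*I*√163/159 = -44223 - (-5)*I*√163/159 = -44223 + 5*I*√163/159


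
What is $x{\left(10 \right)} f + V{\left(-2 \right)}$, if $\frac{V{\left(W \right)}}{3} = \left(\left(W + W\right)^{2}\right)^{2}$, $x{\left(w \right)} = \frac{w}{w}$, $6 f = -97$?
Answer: $\frac{4511}{6} \approx 751.83$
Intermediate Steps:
$f = - \frac{97}{6}$ ($f = \frac{1}{6} \left(-97\right) = - \frac{97}{6} \approx -16.167$)
$x{\left(w \right)} = 1$
$V{\left(W \right)} = 48 W^{4}$ ($V{\left(W \right)} = 3 \left(\left(W + W\right)^{2}\right)^{2} = 3 \left(\left(2 W\right)^{2}\right)^{2} = 3 \left(4 W^{2}\right)^{2} = 3 \cdot 16 W^{4} = 48 W^{4}$)
$x{\left(10 \right)} f + V{\left(-2 \right)} = 1 \left(- \frac{97}{6}\right) + 48 \left(-2\right)^{4} = - \frac{97}{6} + 48 \cdot 16 = - \frac{97}{6} + 768 = \frac{4511}{6}$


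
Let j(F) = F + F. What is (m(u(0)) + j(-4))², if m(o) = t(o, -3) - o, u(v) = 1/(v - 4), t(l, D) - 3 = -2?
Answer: 729/16 ≈ 45.563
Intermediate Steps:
t(l, D) = 1 (t(l, D) = 3 - 2 = 1)
u(v) = 1/(-4 + v)
j(F) = 2*F
m(o) = 1 - o
(m(u(0)) + j(-4))² = ((1 - 1/(-4 + 0)) + 2*(-4))² = ((1 - 1/(-4)) - 8)² = ((1 - 1*(-¼)) - 8)² = ((1 + ¼) - 8)² = (5/4 - 8)² = (-27/4)² = 729/16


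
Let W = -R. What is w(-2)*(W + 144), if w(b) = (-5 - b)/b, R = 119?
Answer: 75/2 ≈ 37.500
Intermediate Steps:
W = -119 (W = -1*119 = -119)
w(b) = (-5 - b)/b
w(-2)*(W + 144) = ((-5 - 1*(-2))/(-2))*(-119 + 144) = -(-5 + 2)/2*25 = -1/2*(-3)*25 = (3/2)*25 = 75/2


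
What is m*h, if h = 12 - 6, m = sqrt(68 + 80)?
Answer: 12*sqrt(37) ≈ 72.993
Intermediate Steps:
m = 2*sqrt(37) (m = sqrt(148) = 2*sqrt(37) ≈ 12.166)
h = 6
m*h = (2*sqrt(37))*6 = 12*sqrt(37)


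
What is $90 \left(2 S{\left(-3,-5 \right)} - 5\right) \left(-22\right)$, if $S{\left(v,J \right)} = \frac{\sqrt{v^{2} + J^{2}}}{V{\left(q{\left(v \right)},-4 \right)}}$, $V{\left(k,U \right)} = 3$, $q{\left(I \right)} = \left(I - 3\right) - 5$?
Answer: $9900 - 1320 \sqrt{34} \approx 2203.1$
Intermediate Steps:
$q{\left(I \right)} = -8 + I$ ($q{\left(I \right)} = \left(-3 + I\right) - 5 = -8 + I$)
$S{\left(v,J \right)} = \frac{\sqrt{J^{2} + v^{2}}}{3}$ ($S{\left(v,J \right)} = \frac{\sqrt{v^{2} + J^{2}}}{3} = \sqrt{J^{2} + v^{2}} \cdot \frac{1}{3} = \frac{\sqrt{J^{2} + v^{2}}}{3}$)
$90 \left(2 S{\left(-3,-5 \right)} - 5\right) \left(-22\right) = 90 \left(2 \frac{\sqrt{\left(-5\right)^{2} + \left(-3\right)^{2}}}{3} - 5\right) \left(-22\right) = 90 \left(2 \frac{\sqrt{25 + 9}}{3} - 5\right) \left(-22\right) = 90 \left(2 \frac{\sqrt{34}}{3} - 5\right) \left(-22\right) = 90 \left(\frac{2 \sqrt{34}}{3} - 5\right) \left(-22\right) = 90 \left(-5 + \frac{2 \sqrt{34}}{3}\right) \left(-22\right) = \left(-450 + 60 \sqrt{34}\right) \left(-22\right) = 9900 - 1320 \sqrt{34}$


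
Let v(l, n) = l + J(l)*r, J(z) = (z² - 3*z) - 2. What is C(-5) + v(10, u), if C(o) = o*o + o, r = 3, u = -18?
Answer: 234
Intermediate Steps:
J(z) = -2 + z² - 3*z
C(o) = o + o² (C(o) = o² + o = o + o²)
v(l, n) = -6 - 8*l + 3*l² (v(l, n) = l + (-2 + l² - 3*l)*3 = l + (-6 - 9*l + 3*l²) = -6 - 8*l + 3*l²)
C(-5) + v(10, u) = -5*(1 - 5) + (-6 - 8*10 + 3*10²) = -5*(-4) + (-6 - 80 + 3*100) = 20 + (-6 - 80 + 300) = 20 + 214 = 234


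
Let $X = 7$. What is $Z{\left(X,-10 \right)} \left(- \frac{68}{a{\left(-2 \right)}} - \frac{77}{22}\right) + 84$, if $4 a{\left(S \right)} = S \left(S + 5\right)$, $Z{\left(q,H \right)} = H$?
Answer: $- \frac{1003}{3} \approx -334.33$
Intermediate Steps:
$a{\left(S \right)} = \frac{S \left(5 + S\right)}{4}$ ($a{\left(S \right)} = \frac{S \left(S + 5\right)}{4} = \frac{S \left(5 + S\right)}{4}$)
$Z{\left(X,-10 \right)} \left(- \frac{68}{a{\left(-2 \right)}} - \frac{77}{22}\right) + 84 = - 10 \left(- \frac{68}{\frac{1}{4} \left(-2\right) \left(5 - 2\right)} - \frac{77}{22}\right) + 84 = - 10 \left(- \frac{68}{\frac{1}{4} \left(-2\right) 3} - \frac{7}{2}\right) + 84 = - 10 \left(- \frac{68}{- \frac{3}{2}} - \frac{7}{2}\right) + 84 = - 10 \left(\left(-68\right) \left(- \frac{2}{3}\right) - \frac{7}{2}\right) + 84 = - 10 \left(\frac{136}{3} - \frac{7}{2}\right) + 84 = \left(-10\right) \frac{251}{6} + 84 = - \frac{1255}{3} + 84 = - \frac{1003}{3}$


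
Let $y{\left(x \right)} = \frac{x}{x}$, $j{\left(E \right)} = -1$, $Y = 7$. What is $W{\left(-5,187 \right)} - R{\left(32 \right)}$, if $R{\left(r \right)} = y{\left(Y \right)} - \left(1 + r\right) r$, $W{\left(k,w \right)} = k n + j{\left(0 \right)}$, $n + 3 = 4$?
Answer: $1049$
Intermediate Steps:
$n = 1$ ($n = -3 + 4 = 1$)
$y{\left(x \right)} = 1$
$W{\left(k,w \right)} = -1 + k$ ($W{\left(k,w \right)} = k 1 - 1 = k - 1 = -1 + k$)
$R{\left(r \right)} = 1 - r \left(1 + r\right)$ ($R{\left(r \right)} = 1 - \left(1 + r\right) r = 1 - r \left(1 + r\right)$)
$W{\left(-5,187 \right)} - R{\left(32 \right)} = \left(-1 - 5\right) - \left(1 - 32 - 32^{2}\right) = -6 - \left(1 - 32 - 1024\right) = -6 - -1055 = -6 + 1055 = 1049$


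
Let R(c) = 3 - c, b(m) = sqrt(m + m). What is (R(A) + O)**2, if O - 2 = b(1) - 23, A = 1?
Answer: (19 - sqrt(2))**2 ≈ 309.26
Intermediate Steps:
b(m) = sqrt(2)*sqrt(m) (b(m) = sqrt(2*m) = sqrt(2)*sqrt(m))
O = -21 + sqrt(2) (O = 2 + (sqrt(2)*sqrt(1) - 23) = 2 + (sqrt(2)*1 - 23) = 2 + (sqrt(2) - 23) = 2 + (-23 + sqrt(2)) = -21 + sqrt(2) ≈ -19.586)
(R(A) + O)**2 = ((3 - 1*1) + (-21 + sqrt(2)))**2 = ((3 - 1) + (-21 + sqrt(2)))**2 = (2 + (-21 + sqrt(2)))**2 = (-19 + sqrt(2))**2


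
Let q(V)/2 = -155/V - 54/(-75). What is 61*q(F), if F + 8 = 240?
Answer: 18361/2900 ≈ 6.3314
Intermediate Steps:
F = 232 (F = -8 + 240 = 232)
q(V) = 36/25 - 310/V (q(V) = 2*(-155/V - 54/(-75)) = 2*(-155/V - 54*(-1/75)) = 2*(-155/V + 18/25) = 2*(18/25 - 155/V) = 36/25 - 310/V)
61*q(F) = 61*(36/25 - 310/232) = 61*(36/25 - 310*1/232) = 61*(36/25 - 155/116) = 61*(301/2900) = 18361/2900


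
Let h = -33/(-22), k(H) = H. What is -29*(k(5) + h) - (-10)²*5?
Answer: -1377/2 ≈ -688.50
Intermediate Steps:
h = 3/2 (h = -33*(-1/22) = 3/2 ≈ 1.5000)
-29*(k(5) + h) - (-10)²*5 = -29*(5 + 3/2) - (-10)²*5 = -29*13/2 - 100*5 = -377/2 - 1*500 = -377/2 - 500 = -1377/2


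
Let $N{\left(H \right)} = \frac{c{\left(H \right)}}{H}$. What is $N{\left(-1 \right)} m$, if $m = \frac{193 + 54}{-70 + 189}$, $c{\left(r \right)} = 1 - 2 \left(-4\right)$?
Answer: $- \frac{2223}{119} \approx -18.681$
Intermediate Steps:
$c{\left(r \right)} = 9$ ($c{\left(r \right)} = 1 - -8 = 1 + 8 = 9$)
$m = \frac{247}{119} \approx 2.0756$
$N{\left(H \right)} = \frac{9}{H}$
$N{\left(-1 \right)} m = \frac{9}{-1} \cdot \frac{247}{119} = 9 \left(-1\right) \frac{247}{119} = \left(-9\right) \frac{247}{119} = - \frac{2223}{119}$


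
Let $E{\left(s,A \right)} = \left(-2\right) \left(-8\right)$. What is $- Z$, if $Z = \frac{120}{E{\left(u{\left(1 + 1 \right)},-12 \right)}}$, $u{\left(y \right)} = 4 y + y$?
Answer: $- \frac{15}{2} \approx -7.5$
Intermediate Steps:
$u{\left(y \right)} = 5 y$
$E{\left(s,A \right)} = 16$
$Z = \frac{15}{2}$ ($Z = \frac{120}{16} = 120 \cdot \frac{1}{16} = \frac{15}{2} \approx 7.5$)
$- Z = \left(-1\right) \frac{15}{2} = - \frac{15}{2}$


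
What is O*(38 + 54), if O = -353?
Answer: -32476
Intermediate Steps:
O*(38 + 54) = -353*(38 + 54) = -353*92 = -32476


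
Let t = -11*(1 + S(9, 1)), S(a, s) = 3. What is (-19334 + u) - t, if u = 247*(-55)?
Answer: -32875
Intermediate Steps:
u = -13585
t = -44 (t = -11*(1 + 3) = -11*4 = -44)
(-19334 + u) - t = (-19334 - 13585) - 1*(-44) = -32919 + 44 = -32875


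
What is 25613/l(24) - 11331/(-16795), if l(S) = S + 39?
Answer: 61554884/151155 ≈ 407.23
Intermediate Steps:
l(S) = 39 + S
25613/l(24) - 11331/(-16795) = 25613/(39 + 24) - 11331/(-16795) = 25613/63 - 11331*(-1/16795) = 25613*(1/63) + 11331/16795 = 3659/9 + 11331/16795 = 61554884/151155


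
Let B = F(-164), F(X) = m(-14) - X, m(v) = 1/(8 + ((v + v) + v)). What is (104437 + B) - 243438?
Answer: -4720459/34 ≈ -1.3884e+5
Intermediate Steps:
m(v) = 1/(8 + 3*v) (m(v) = 1/(8 + (2*v + v)) = 1/(8 + 3*v))
F(X) = -1/34 - X (F(X) = 1/(8 + 3*(-14)) - X = 1/(8 - 42) - X = 1/(-34) - X = -1/34 - X)
B = 5575/34 (B = -1/34 - 1*(-164) = -1/34 + 164 = 5575/34 ≈ 163.97)
(104437 + B) - 243438 = (104437 + 5575/34) - 243438 = 3556433/34 - 243438 = -4720459/34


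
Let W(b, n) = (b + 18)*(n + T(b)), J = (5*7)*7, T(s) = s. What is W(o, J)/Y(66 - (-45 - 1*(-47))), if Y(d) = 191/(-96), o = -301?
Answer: -1521408/191 ≈ -7965.5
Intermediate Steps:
J = 245 (J = 35*7 = 245)
W(b, n) = (18 + b)*(b + n) (W(b, n) = (b + 18)*(n + b) = (18 + b)*(b + n))
Y(d) = -191/96 (Y(d) = 191*(-1/96) = -191/96)
W(o, J)/Y(66 - (-45 - 1*(-47))) = ((-301)² + 18*(-301) + 18*245 - 301*245)/(-191/96) = (90601 - 5418 + 4410 - 73745)*(-96/191) = 15848*(-96/191) = -1521408/191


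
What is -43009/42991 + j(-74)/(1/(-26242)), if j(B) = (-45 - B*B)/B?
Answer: -3114314384964/1590667 ≈ -1.9579e+6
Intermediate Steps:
j(B) = (-45 - B²)/B
-43009/42991 + j(-74)/(1/(-26242)) = -43009/42991 + (-1*(-74) - 45/(-74))/(1/(-26242)) = -43009*1/42991 + (74 - 45*(-1/74))/(-1/26242) = -43009/42991 + (74 + 45/74)*(-26242) = -43009/42991 + (5521/74)*(-26242) = -43009/42991 - 72441041/37 = -3114314384964/1590667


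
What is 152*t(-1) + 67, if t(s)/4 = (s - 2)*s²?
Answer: -1757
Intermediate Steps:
t(s) = 4*s²*(-2 + s) (t(s) = 4*((s - 2)*s²) = 4*((-2 + s)*s²) = 4*(s²*(-2 + s)) = 4*s²*(-2 + s))
152*t(-1) + 67 = 152*(4*(-1)²*(-2 - 1)) + 67 = 152*(4*1*(-3)) + 67 = 152*(-12) + 67 = -1824 + 67 = -1757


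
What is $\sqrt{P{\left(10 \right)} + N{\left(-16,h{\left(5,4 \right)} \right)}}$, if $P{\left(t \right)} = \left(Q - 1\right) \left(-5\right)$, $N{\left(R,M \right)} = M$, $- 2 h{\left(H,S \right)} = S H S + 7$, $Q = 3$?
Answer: $\frac{i \sqrt{214}}{2} \approx 7.3144 i$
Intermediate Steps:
$h{\left(H,S \right)} = - \frac{7}{2} - \frac{H S^{2}}{2}$ ($h{\left(H,S \right)} = - \frac{S H S + 7}{2} = - \frac{H S S + 7}{2} = - \frac{H S^{2} + 7}{2} = - \frac{7 + H S^{2}}{2} = - \frac{7}{2} - \frac{H S^{2}}{2}$)
$P{\left(t \right)} = -10$ ($P{\left(t \right)} = \left(3 - 1\right) \left(-5\right) = 2 \left(-5\right) = -10$)
$\sqrt{P{\left(10 \right)} + N{\left(-16,h{\left(5,4 \right)} \right)}} = \sqrt{-10 - \left(\frac{7}{2} + \frac{5 \cdot 4^{2}}{2}\right)} = \sqrt{-10 - \left(\frac{7}{2} + \frac{5}{2} \cdot 16\right)} = \sqrt{-10 - \frac{87}{2}} = \sqrt{- \frac{107}{2}} = \frac{i \sqrt{214}}{2}$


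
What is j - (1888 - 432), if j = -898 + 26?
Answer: -2328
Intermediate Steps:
j = -872
j - (1888 - 432) = -872 - (1888 - 432) = -872 - 1*1456 = -872 - 1456 = -2328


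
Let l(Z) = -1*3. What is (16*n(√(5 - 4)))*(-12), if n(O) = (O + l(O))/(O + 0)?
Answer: 384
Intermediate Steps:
l(Z) = -3
n(O) = (-3 + O)/O (n(O) = (O - 3)/(O + 0) = (-3 + O)/O)
(16*n(√(5 - 4)))*(-12) = (16*((-3 + √(5 - 4))/(√(5 - 4))))*(-12) = (16*((-3 + √1)/(√1)))*(-12) = (16*((-3 + 1)/1))*(-12) = (16*(1*(-2)))*(-12) = (16*(-2))*(-12) = -32*(-12) = 384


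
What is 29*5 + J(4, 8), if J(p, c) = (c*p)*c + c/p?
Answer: 403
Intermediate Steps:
J(p, c) = c/p + p*c² (J(p, c) = p*c² + c/p = c/p + p*c²)
29*5 + J(4, 8) = 29*5 + (8/4 + 4*8²) = 145 + (8*(¼) + 4*64) = 145 + (2 + 256) = 145 + 258 = 403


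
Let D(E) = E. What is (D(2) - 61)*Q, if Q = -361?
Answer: 21299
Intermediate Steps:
(D(2) - 61)*Q = (2 - 61)*(-361) = -59*(-361) = 21299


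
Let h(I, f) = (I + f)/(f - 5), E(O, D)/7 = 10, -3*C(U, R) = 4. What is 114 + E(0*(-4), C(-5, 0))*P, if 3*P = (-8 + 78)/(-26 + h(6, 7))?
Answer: 3538/117 ≈ 30.239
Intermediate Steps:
C(U, R) = -4/3 (C(U, R) = -⅓*4 = -4/3)
E(O, D) = 70 (E(O, D) = 7*10 = 70)
h(I, f) = (I + f)/(-5 + f)
P = -140/117 (P = ((-8 + 78)/(-26 + (6 + 7)/(-5 + 7)))/3 = (70/(-26 + 13/2))/3 = (70/(-39/2))/3 = (70*(-2/39))/3 = (⅓)*(-140/39) = -140/117 ≈ -1.1966)
114 + E(0*(-4), C(-5, 0))*P = 114 + 70*(-140/117) = 114 - 9800/117 = 3538/117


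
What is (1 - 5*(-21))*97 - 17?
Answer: 10265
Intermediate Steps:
(1 - 5*(-21))*97 - 17 = (1 + 105)*97 - 17 = 106*97 - 17 = 10282 - 17 = 10265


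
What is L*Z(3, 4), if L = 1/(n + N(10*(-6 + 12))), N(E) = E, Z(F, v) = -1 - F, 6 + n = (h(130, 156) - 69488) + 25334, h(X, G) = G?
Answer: 1/10986 ≈ 9.1025e-5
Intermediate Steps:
n = -44004 (n = -6 + ((156 - 69488) + 25334) = -6 + (-69332 + 25334) = -6 - 43998 = -44004)
L = -1/43944 (L = 1/(-44004 + 10*(-6 + 12)) = 1/(-44004 + 10*6) = 1/(-44004 + 60) = 1/(-43944) = -1/43944 ≈ -2.2756e-5)
L*Z(3, 4) = -(-1 - 1*3)/43944 = -(-1 - 3)/43944 = -1/43944*(-4) = 1/10986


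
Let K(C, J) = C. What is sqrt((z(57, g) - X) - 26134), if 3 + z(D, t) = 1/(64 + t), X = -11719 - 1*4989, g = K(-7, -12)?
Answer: 2*I*sqrt(7658691)/57 ≈ 97.103*I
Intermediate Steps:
g = -7
X = -16708 (X = -11719 - 4989 = -16708)
z(D, t) = -3 + 1/(64 + t)
sqrt((z(57, g) - X) - 26134) = sqrt(((-191 - 3*(-7))/(64 - 7) - 1*(-16708)) - 26134) = sqrt(((-191 + 21)/57 + 16708) - 26134) = sqrt(((1/57)*(-170) + 16708) - 26134) = sqrt((-170/57 + 16708) - 26134) = sqrt(952186/57 - 26134) = sqrt(-537452/57) = 2*I*sqrt(7658691)/57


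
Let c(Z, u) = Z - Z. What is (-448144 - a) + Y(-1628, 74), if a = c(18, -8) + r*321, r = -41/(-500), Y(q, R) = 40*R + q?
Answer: -223419161/500 ≈ -4.4684e+5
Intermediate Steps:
c(Z, u) = 0
Y(q, R) = q + 40*R
r = 41/500 (r = -41*(-1/500) = 41/500 ≈ 0.082000)
a = 13161/500 (a = 0 + (41/500)*321 = 0 + 13161/500 = 13161/500 ≈ 26.322)
(-448144 - a) + Y(-1628, 74) = (-448144 - 1*13161/500) + (-1628 + 40*74) = (-448144 - 13161/500) + (-1628 + 2960) = -224085161/500 + 1332 = -223419161/500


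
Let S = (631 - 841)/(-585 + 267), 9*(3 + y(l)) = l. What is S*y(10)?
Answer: -595/477 ≈ -1.2474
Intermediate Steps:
y(l) = -3 + l/9
S = 35/53 (S = -210/(-318) = -210*(-1/318) = 35/53 ≈ 0.66038)
S*y(10) = 35*(-3 + (⅑)*10)/53 = 35*(-3 + 10/9)/53 = (35/53)*(-17/9) = -595/477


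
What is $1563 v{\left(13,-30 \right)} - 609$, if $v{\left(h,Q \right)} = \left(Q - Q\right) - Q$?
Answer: $46281$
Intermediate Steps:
$v{\left(h,Q \right)} = - Q$ ($v{\left(h,Q \right)} = 0 - Q = - Q$)
$1563 v{\left(13,-30 \right)} - 609 = 1563 \left(\left(-1\right) \left(-30\right)\right) - 609 = 1563 \cdot 30 - 609 = 46890 - 609 = 46281$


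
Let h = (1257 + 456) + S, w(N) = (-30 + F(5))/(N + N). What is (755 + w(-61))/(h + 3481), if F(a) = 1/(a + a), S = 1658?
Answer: 307133/2786480 ≈ 0.11022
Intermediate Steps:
F(a) = 1/(2*a)
w(N) = -299/(20*N) (w(N) = (-30 + (½)/5)/(N + N) = (-30 + (½)*(⅕))/((2*N)) = (-30 + ⅒)*(1/(2*N)) = -299/(20*N))
h = 3371 (h = (1257 + 456) + 1658 = 1713 + 1658 = 3371)
(755 + w(-61))/(h + 3481) = (755 - 299/20/(-61))/(3371 + 3481) = (755 - 299/20*(-1/61))/6852 = (755 + 299/1220)*(1/6852) = (921399/1220)*(1/6852) = 307133/2786480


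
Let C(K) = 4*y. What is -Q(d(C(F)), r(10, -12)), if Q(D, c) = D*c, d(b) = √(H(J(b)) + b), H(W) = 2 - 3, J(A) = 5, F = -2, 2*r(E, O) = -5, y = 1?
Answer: 5*√3/2 ≈ 4.3301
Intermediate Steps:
r(E, O) = -5/2 (r(E, O) = (½)*(-5) = -5/2)
H(W) = -1
C(K) = 4 (C(K) = 4*1 = 4)
d(b) = √(-1 + b)
-Q(d(C(F)), r(10, -12)) = -√(-1 + 4)*(-5)/2 = -√3*(-5)/2 = -(-5)*√3/2 = 5*√3/2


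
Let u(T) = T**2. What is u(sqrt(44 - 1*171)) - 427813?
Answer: -427940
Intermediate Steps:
u(sqrt(44 - 1*171)) - 427813 = (sqrt(44 - 1*171))**2 - 427813 = (sqrt(44 - 171))**2 - 427813 = (sqrt(-127))**2 - 427813 = (I*sqrt(127))**2 - 427813 = -127 - 427813 = -427940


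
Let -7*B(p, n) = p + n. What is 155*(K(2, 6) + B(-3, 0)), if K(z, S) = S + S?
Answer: 13485/7 ≈ 1926.4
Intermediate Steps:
K(z, S) = 2*S
B(p, n) = -n/7 - p/7 (B(p, n) = -(p + n)/7 = -(n + p)/7 = -n/7 - p/7)
155*(K(2, 6) + B(-3, 0)) = 155*(2*6 + (-1/7*0 - 1/7*(-3))) = 155*(12 + (0 + 3/7)) = 155*(12 + 3/7) = 155*(87/7) = 13485/7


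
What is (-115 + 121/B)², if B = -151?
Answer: 305760196/22801 ≈ 13410.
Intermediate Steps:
(-115 + 121/B)² = (-115 + 121/(-151))² = (-115 + 121*(-1/151))² = (-115 - 121/151)² = (-17486/151)² = 305760196/22801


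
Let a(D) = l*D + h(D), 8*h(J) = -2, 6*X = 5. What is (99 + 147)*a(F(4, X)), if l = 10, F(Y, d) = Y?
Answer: 19557/2 ≈ 9778.5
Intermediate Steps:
X = 5/6 (X = (1/6)*5 = 5/6 ≈ 0.83333)
h(J) = -1/4 (h(J) = (1/8)*(-2) = -1/4)
a(D) = -1/4 + 10*D (a(D) = 10*D - 1/4 = -1/4 + 10*D)
(99 + 147)*a(F(4, X)) = (99 + 147)*(-1/4 + 10*4) = 246*(-1/4 + 40) = 246*(159/4) = 19557/2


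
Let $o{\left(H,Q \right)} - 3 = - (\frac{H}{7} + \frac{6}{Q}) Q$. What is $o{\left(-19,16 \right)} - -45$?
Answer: $\frac{598}{7} \approx 85.429$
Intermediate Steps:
$o{\left(H,Q \right)} = 3 + Q \left(- \frac{6}{Q} - \frac{H}{7}\right)$ ($o{\left(H,Q \right)} = 3 + - (\frac{H}{7} + \frac{6}{Q}) Q = 3 + - (\frac{6}{Q} + \frac{H}{7}) Q = 3 + \left(- \frac{6}{Q} - \frac{H}{7}\right) Q = 3 + Q \left(- \frac{6}{Q} - \frac{H}{7}\right)$)
$o{\left(-19,16 \right)} - -45 = \left(-3 - \left(- \frac{19}{7}\right) 16\right) - -45 = \left(-3 + \frac{304}{7}\right) + 45 = \frac{283}{7} + 45 = \frac{598}{7}$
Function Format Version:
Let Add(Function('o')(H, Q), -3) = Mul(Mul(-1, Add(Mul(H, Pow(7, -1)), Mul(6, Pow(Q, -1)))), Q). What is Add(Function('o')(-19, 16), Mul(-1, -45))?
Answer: Rational(598, 7) ≈ 85.429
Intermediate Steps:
Function('o')(H, Q) = Add(3, Mul(Q, Add(Mul(-6, Pow(Q, -1)), Mul(Rational(-1, 7), H)))) (Function('o')(H, Q) = Add(3, Mul(Mul(-1, Add(Mul(H, Pow(7, -1)), Mul(6, Pow(Q, -1)))), Q)) = Add(3, Mul(Mul(-1, Add(Mul(H, Rational(1, 7)), Mul(6, Pow(Q, -1)))), Q)) = Add(3, Mul(Mul(-1, Add(Mul(Rational(1, 7), H), Mul(6, Pow(Q, -1)))), Q)) = Add(3, Mul(Mul(-1, Add(Mul(6, Pow(Q, -1)), Mul(Rational(1, 7), H))), Q)) = Add(3, Mul(Add(Mul(-6, Pow(Q, -1)), Mul(Rational(-1, 7), H)), Q)) = Add(3, Mul(Q, Add(Mul(-6, Pow(Q, -1)), Mul(Rational(-1, 7), H)))))
Add(Function('o')(-19, 16), Mul(-1, -45)) = Add(Add(-3, Mul(Rational(-1, 7), -19, 16)), Mul(-1, -45)) = Add(Add(-3, Rational(304, 7)), 45) = Add(Rational(283, 7), 45) = Rational(598, 7)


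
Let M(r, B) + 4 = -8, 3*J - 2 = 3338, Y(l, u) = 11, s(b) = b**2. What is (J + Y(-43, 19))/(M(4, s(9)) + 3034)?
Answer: 3373/9066 ≈ 0.37205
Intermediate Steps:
J = 3340/3 (J = 2/3 + (1/3)*3338 = 2/3 + 3338/3 = 3340/3 ≈ 1113.3)
M(r, B) = -12 (M(r, B) = -4 - 8 = -12)
(J + Y(-43, 19))/(M(4, s(9)) + 3034) = (3340/3 + 11)/(-12 + 3034) = (3373/3)/3022 = (3373/3)*(1/3022) = 3373/9066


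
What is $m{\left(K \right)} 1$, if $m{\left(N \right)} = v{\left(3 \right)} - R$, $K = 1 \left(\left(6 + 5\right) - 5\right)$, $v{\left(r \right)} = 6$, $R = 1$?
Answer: $5$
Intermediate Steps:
$K = 6$ ($K = 1 \left(11 - 5\right) = 1 \cdot 6 = 6$)
$m{\left(N \right)} = 5$ ($m{\left(N \right)} = 6 - 1 = 5$)
$m{\left(K \right)} 1 = 5 \cdot 1 = 5$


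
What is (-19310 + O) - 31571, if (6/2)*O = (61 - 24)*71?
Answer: -150016/3 ≈ -50005.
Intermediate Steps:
O = 2627/3 (O = ((61 - 24)*71)/3 = (37*71)/3 = (1/3)*2627 = 2627/3 ≈ 875.67)
(-19310 + O) - 31571 = (-19310 + 2627/3) - 31571 = -55303/3 - 31571 = -150016/3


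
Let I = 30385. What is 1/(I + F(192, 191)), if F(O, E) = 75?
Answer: 1/30460 ≈ 3.2830e-5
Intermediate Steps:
1/(I + F(192, 191)) = 1/(30385 + 75) = 1/30460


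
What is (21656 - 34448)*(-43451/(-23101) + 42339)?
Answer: -962466822960/1777 ≈ -5.4162e+8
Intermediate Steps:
(21656 - 34448)*(-43451/(-23101) + 42339) = -12792*(-43451*(-1/23101) + 42339) = -12792*(43451/23101 + 42339) = -12792*978116690/23101 = -962466822960/1777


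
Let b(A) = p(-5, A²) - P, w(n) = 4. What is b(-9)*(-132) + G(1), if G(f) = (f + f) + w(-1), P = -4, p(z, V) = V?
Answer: -11214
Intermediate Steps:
G(f) = 4 + 2*f (G(f) = (f + f) + 4 = 2*f + 4 = 4 + 2*f)
b(A) = 4 + A² (b(A) = A² - 1*(-4) = A² + 4 = 4 + A²)
b(-9)*(-132) + G(1) = (4 + (-9)²)*(-132) + (4 + 2*1) = (4 + 81)*(-132) + (4 + 2) = 85*(-132) + 6 = -11220 + 6 = -11214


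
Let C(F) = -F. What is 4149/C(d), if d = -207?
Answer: 461/23 ≈ 20.043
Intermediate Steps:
4149/C(d) = 4149/((-1*(-207))) = 4149/207 = 4149*(1/207) = 461/23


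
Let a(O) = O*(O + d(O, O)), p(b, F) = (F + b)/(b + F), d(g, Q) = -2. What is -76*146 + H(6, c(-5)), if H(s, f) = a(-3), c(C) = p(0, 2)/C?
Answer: -11081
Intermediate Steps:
p(b, F) = 1 (p(b, F) = (F + b)/(F + b) = 1)
a(O) = O*(-2 + O) (a(O) = O*(O - 2) = O*(-2 + O))
c(C) = 1/C
H(s, f) = 15 (H(s, f) = -3*(-2 - 3) = -3*(-5) = 15)
-76*146 + H(6, c(-5)) = -76*146 + 15 = -11096 + 15 = -11081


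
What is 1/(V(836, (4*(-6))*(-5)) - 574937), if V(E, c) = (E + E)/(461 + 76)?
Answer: -537/308739497 ≈ -1.7393e-6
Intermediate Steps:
V(E, c) = 2*E/537 (V(E, c) = (2*E)/537 = (2*E)*(1/537) = 2*E/537)
1/(V(836, (4*(-6))*(-5)) - 574937) = 1/((2/537)*836 - 574937) = 1/(1672/537 - 574937) = 1/(-308739497/537) = -537/308739497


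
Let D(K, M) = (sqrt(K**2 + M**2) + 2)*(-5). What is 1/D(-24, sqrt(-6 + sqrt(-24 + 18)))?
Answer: -1/(10 + 5*sqrt(570 + I*sqrt(6))) ≈ -0.0077295 + 1.5324e-5*I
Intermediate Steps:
D(K, M) = -10 - 5*sqrt(K**2 + M**2) (D(K, M) = (2 + sqrt(K**2 + M**2))*(-5) = -10 - 5*sqrt(K**2 + M**2))
1/D(-24, sqrt(-6 + sqrt(-24 + 18))) = 1/(-10 - 5*sqrt((-24)**2 + (sqrt(-6 + sqrt(-24 + 18)))**2)) = 1/(-10 - 5*sqrt(576 + (sqrt(-6 + sqrt(-6)))**2)) = 1/(-10 - 5*sqrt(576 + (sqrt(-6 + I*sqrt(6)))**2)) = 1/(-10 - 5*sqrt(576 + (-6 + I*sqrt(6)))) = 1/(-10 - 5*sqrt(570 + I*sqrt(6)))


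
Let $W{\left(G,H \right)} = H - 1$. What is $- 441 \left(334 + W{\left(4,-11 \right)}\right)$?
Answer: $-142002$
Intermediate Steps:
$W{\left(G,H \right)} = -1 + H$
$- 441 \left(334 + W{\left(4,-11 \right)}\right) = - 441 \left(334 - 12\right) = \left(-441\right) 322 = -142002$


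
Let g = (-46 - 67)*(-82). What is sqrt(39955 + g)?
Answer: 3*sqrt(5469) ≈ 221.86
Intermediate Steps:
g = 9266 (g = -113*(-82) = 9266)
sqrt(39955 + g) = sqrt(39955 + 9266) = sqrt(49221) = 3*sqrt(5469)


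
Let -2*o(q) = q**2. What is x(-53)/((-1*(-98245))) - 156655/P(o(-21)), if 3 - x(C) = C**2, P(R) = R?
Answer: 89737328/126315 ≈ 710.42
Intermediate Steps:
o(q) = -q**2/2
x(C) = 3 - C**2
x(-53)/((-1*(-98245))) - 156655/P(o(-21)) = (3 - 1*(-53)**2)/((-1*(-98245))) - 156655/((-1/2*(-21)**2)) = (3 - 1*2809)/98245 - 156655/((-1/2*441)) = (3 - 2809)*(1/98245) - 156655/(-441/2) = -2806*1/98245 - 156655*(-2/441) = -2806/98245 + 313310/441 = 89737328/126315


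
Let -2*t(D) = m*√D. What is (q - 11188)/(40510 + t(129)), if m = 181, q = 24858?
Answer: 2215086800/6560014231 + 4948540*√129/6560014231 ≈ 0.34623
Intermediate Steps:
t(D) = -181*√D/2
(q - 11188)/(40510 + t(129)) = (24858 - 11188)/(40510 - 181*√129/2) = 13670/(40510 - 181*√129/2)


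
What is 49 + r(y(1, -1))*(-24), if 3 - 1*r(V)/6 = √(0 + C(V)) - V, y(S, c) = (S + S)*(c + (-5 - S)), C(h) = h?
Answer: 1633 + 144*I*√14 ≈ 1633.0 + 538.8*I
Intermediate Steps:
y(S, c) = 2*S*(-5 + c - S) (y(S, c) = (2*S)*(-5 + c - S) = 2*S*(-5 + c - S))
r(V) = 18 - 6*√V + 6*V (r(V) = 18 - 6*(√(0 + V) - V) = 18 - 6*(√V - V) = 18 + (-6*√V + 6*V) = 18 - 6*√V + 6*V)
49 + r(y(1, -1))*(-24) = 49 + (18 - 6*√2*√(-5 - 1 - 1*1) + 6*(2*1*(-5 - 1 - 1*1)))*(-24) = 49 + (18 - 6*√2*√(-5 - 1 - 1) + 6*(2*1*(-5 - 1 - 1)))*(-24) = 49 + (18 - 6*I*√14 + 6*(2*1*(-7)))*(-24) = 49 + (18 - 6*I*√14 + 6*(-14))*(-24) = 49 + (18 - 6*I*√14 - 84)*(-24) = 49 + (-66 - 6*I*√14)*(-24) = 49 + (1584 + 144*I*√14) = 1633 + 144*I*√14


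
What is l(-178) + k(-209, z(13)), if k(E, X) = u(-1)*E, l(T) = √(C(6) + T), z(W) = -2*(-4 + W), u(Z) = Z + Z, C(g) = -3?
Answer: 418 + I*√181 ≈ 418.0 + 13.454*I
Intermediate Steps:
u(Z) = 2*Z
z(W) = 8 - 2*W
l(T) = √(-3 + T)
k(E, X) = -2*E (k(E, X) = (2*(-1))*E = -2*E)
l(-178) + k(-209, z(13)) = √(-3 - 178) - 2*(-209) = √(-181) + 418 = I*√181 + 418 = 418 + I*√181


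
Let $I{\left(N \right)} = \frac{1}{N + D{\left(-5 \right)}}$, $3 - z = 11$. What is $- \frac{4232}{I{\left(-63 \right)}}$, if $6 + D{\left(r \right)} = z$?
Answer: $325864$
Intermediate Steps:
$z = -8$ ($z = 3 - 11 = -8$)
$D{\left(r \right)} = -14$ ($D{\left(r \right)} = -6 - 8 = -14$)
$I{\left(N \right)} = \frac{1}{-14 + N}$ ($I{\left(N \right)} = \frac{1}{N - 14} = \frac{1}{-14 + N}$)
$- \frac{4232}{I{\left(-63 \right)}} = - \frac{4232}{\frac{1}{-14 - 63}} = - \frac{4232}{\frac{1}{-77}} = - \frac{4232}{- \frac{1}{77}} = \left(-4232\right) \left(-77\right) = 325864$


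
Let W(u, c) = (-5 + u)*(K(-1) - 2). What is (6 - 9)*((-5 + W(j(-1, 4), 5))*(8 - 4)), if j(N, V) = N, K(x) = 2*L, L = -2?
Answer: -372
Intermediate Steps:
K(x) = -4 (K(x) = 2*(-2) = -4)
W(u, c) = 30 - 6*u (W(u, c) = (-5 + u)*(-4 - 2) = (-5 + u)*(-6) = 30 - 6*u)
(6 - 9)*((-5 + W(j(-1, 4), 5))*(8 - 4)) = (6 - 9)*((-5 + (30 - 6*(-1)))*(8 - 4)) = -3*(-5 + (30 + 6))*4 = -3*(-5 + 36)*4 = -93*4 = -3*124 = -372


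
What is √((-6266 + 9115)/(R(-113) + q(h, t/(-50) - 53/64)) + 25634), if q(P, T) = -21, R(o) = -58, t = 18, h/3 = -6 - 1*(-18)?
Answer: 3*√17750747/79 ≈ 159.99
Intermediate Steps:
h = 36 (h = 3*(-6 - 1*(-18)) = 3*(-6 + 18) = 3*12 = 36)
√((-6266 + 9115)/(R(-113) + q(h, t/(-50) - 53/64)) + 25634) = √((-6266 + 9115)/(-58 - 21) + 25634) = √(2849/(-79) + 25634) = √(2849*(-1/79) + 25634) = √(-2849/79 + 25634) = √(2022237/79) = 3*√17750747/79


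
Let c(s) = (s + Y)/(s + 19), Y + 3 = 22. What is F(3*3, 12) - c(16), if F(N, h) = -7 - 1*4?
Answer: -12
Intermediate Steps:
Y = 19 (Y = -3 + 22 = 19)
c(s) = 1 (c(s) = (s + 19)/(s + 19) = (19 + s)/(19 + s) = 1)
F(N, h) = -11 (F(N, h) = -7 - 4 = -11)
F(3*3, 12) - c(16) = -11 - 1*1 = -11 - 1 = -12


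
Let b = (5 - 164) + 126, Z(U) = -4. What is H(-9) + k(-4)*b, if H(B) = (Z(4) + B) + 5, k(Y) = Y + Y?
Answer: 256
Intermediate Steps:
k(Y) = 2*Y
b = -33 (b = -159 + 126 = -33)
H(B) = 1 + B (H(B) = (-4 + B) + 5 = 1 + B)
H(-9) + k(-4)*b = (1 - 9) + (2*(-4))*(-33) = -8 - 8*(-33) = -8 + 264 = 256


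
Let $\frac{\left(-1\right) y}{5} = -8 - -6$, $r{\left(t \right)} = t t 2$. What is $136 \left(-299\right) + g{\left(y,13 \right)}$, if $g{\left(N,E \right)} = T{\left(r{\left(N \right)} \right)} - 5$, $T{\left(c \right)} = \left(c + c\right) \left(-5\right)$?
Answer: $-42669$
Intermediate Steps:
$r{\left(t \right)} = 2 t^{2}$ ($r{\left(t \right)} = t^{2} \cdot 2 = 2 t^{2}$)
$y = 10$ ($y = - 5 \left(-8 - -6\right) = - 5 \left(-8 + 6\right) = \left(-5\right) \left(-2\right) = 10$)
$T{\left(c \right)} = - 10 c$ ($T{\left(c \right)} = 2 c \left(-5\right) = - 10 c$)
$g{\left(N,E \right)} = -5 - 20 N^{2}$ ($g{\left(N,E \right)} = - 10 \cdot 2 N^{2} - 5 = - 20 N^{2} - 5 = -5 - 20 N^{2}$)
$136 \left(-299\right) + g{\left(y,13 \right)} = 136 \left(-299\right) - \left(5 + 20 \cdot 10^{2}\right) = -40664 - 2005 = -42669$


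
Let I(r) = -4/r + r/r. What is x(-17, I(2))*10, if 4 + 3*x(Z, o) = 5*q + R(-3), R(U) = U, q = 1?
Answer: -20/3 ≈ -6.6667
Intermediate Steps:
I(r) = 1 - 4/r (I(r) = -4/r + 1 = 1 - 4/r)
x(Z, o) = -⅔ (x(Z, o) = -4/3 + (5*1 - 3)/3 = -4/3 + (5 - 3)/3 = -4/3 + (⅓)*2 = -4/3 + ⅔ = -⅔)
x(-17, I(2))*10 = -⅔*10 = -20/3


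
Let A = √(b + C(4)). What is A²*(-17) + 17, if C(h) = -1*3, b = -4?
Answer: 136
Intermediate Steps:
C(h) = -3
A = I*√7 (A = √(-4 - 3) = √(-7) = I*√7 ≈ 2.6458*I)
A²*(-17) + 17 = (I*√7)²*(-17) + 17 = -7*(-17) + 17 = 119 + 17 = 136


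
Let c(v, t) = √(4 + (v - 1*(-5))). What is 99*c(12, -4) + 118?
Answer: 118 + 99*√21 ≈ 571.67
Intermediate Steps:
c(v, t) = √(9 + v) (c(v, t) = √(4 + (v + 5)) = √(4 + (5 + v)) = √(9 + v))
99*c(12, -4) + 118 = 99*√(9 + 12) + 118 = 99*√21 + 118 = 118 + 99*√21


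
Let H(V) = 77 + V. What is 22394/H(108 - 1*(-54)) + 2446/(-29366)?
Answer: 328518805/3509237 ≈ 93.615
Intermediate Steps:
22394/H(108 - 1*(-54)) + 2446/(-29366) = 22394/(77 + (108 - 1*(-54))) + 2446/(-29366) = 22394/(77 + (108 + 54)) + 2446*(-1/29366) = 22394/(77 + 162) - 1223/14683 = 22394/239 - 1223/14683 = 328518805/3509237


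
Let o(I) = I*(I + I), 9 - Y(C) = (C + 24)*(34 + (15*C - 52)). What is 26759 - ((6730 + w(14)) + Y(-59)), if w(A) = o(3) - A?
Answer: 51621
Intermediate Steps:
Y(C) = 9 - (-18 + 15*C)*(24 + C) (Y(C) = 9 - (C + 24)*(34 + (15*C - 52)) = 9 - (24 + C)*(34 + (-52 + 15*C)) = 9 - (24 + C)*(-18 + 15*C) = 9 - (-18 + 15*C)*(24 + C))
o(I) = 2*I² (o(I) = I*(2*I) = 2*I²)
w(A) = 18 - A (w(A) = 2*3² - A = 2*9 - A = 18 - A)
26759 - ((6730 + w(14)) + Y(-59)) = 26759 - ((6730 + (18 - 1*14)) + (441 - 342*(-59) - 15*(-59)²)) = 26759 - ((6730 + (18 - 14)) + (441 + 20178 - 15*3481)) = 26759 - ((6730 + 4) + (441 + 20178 - 52215)) = 26759 - (6734 - 31596) = 26759 - 1*(-24862) = 26759 + 24862 = 51621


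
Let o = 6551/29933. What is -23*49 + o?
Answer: -33727940/29933 ≈ -1126.8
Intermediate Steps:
o = 6551/29933 (o = 6551*(1/29933) = 6551/29933 ≈ 0.21886)
-23*49 + o = -23*49 + 6551/29933 = -1127 + 6551/29933 = -33727940/29933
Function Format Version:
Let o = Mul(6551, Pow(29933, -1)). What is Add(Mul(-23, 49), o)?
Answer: Rational(-33727940, 29933) ≈ -1126.8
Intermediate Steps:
o = Rational(6551, 29933) (o = Mul(6551, Rational(1, 29933)) = Rational(6551, 29933) ≈ 0.21886)
Add(Mul(-23, 49), o) = Add(Mul(-23, 49), Rational(6551, 29933)) = Add(-1127, Rational(6551, 29933)) = Rational(-33727940, 29933)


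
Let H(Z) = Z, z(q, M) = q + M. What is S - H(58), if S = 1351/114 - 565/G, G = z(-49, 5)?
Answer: -83537/2508 ≈ -33.308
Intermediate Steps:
z(q, M) = M + q
G = -44 (G = 5 - 49 = -44)
S = 61927/2508 (S = 1351/114 - 565/(-44) = 1351*(1/114) - 565*(-1/44) = 1351/114 + 565/44 = 61927/2508 ≈ 24.692)
S - H(58) = 61927/2508 - 1*58 = 61927/2508 - 58 = -83537/2508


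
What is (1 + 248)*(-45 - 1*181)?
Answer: -56274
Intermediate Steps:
(1 + 248)*(-45 - 1*181) = 249*(-45 - 181) = 249*(-226) = -56274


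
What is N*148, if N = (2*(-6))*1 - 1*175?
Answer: -27676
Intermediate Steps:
N = -187 (N = -12*1 - 175 = -12 - 175 = -187)
N*148 = -187*148 = -27676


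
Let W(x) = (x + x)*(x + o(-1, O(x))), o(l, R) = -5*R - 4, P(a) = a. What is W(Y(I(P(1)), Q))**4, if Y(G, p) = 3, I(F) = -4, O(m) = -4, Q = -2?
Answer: 168896016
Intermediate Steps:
o(l, R) = -4 - 5*R
W(x) = 2*x*(16 + x) (W(x) = (x + x)*(x + (-4 - 5*(-4))) = (2*x)*(x + (-4 + 20)) = (2*x)*(x + 16) = (2*x)*(16 + x) = 2*x*(16 + x))
W(Y(I(P(1)), Q))**4 = (2*3*(16 + 3))**4 = (2*3*19)**4 = 114**4 = 168896016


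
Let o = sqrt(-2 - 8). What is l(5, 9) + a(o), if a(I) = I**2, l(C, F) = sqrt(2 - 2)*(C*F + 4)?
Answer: -10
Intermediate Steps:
l(C, F) = 0 (l(C, F) = sqrt(0)*(4 + C*F) = 0*(4 + C*F) = 0)
o = I*sqrt(10) (o = sqrt(-10) = I*sqrt(10) ≈ 3.1623*I)
l(5, 9) + a(o) = 0 + (I*sqrt(10))**2 = 0 - 10 = -10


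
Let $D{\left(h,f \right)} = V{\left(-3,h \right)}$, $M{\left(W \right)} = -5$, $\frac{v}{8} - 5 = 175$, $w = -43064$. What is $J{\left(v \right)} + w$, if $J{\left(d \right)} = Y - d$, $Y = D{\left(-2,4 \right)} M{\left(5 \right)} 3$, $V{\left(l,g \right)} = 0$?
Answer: $-44504$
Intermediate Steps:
$v = 1440$ ($v = 40 + 8 \cdot 175 = 40 + 1400 = 1440$)
$D{\left(h,f \right)} = 0$
$Y = 0$ ($Y = 0 \left(-5\right) 3 = 0 \cdot 3 = 0$)
$J{\left(d \right)} = - d$ ($J{\left(d \right)} = 0 - d = - d$)
$J{\left(v \right)} + w = \left(-1\right) 1440 - 43064 = -1440 - 43064 = -44504$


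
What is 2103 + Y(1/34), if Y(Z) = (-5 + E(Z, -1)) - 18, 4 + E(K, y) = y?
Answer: 2075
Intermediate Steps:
E(K, y) = -4 + y
Y(Z) = -28 (Y(Z) = (-5 + (-4 - 1)) - 18 = (-5 - 5) - 18 = -10 - 18 = -28)
2103 + Y(1/34) = 2103 - 28 = 2075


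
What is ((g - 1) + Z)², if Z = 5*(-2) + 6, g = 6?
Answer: 1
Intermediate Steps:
Z = -4 (Z = -10 + 6 = -4)
((g - 1) + Z)² = ((6 - 1) - 4)² = (5 - 4)² = 1² = 1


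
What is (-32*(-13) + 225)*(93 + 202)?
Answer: 189095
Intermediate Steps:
(-32*(-13) + 225)*(93 + 202) = (416 + 225)*295 = 641*295 = 189095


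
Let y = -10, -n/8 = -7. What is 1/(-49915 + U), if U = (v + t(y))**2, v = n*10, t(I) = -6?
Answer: 1/257001 ≈ 3.8910e-6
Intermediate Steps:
n = 56 (n = -8*(-7) = 56)
v = 560 (v = 56*10 = 560)
U = 306916 (U = (560 - 6)**2 = 554**2 = 306916)
1/(-49915 + U) = 1/(-49915 + 306916) = 1/257001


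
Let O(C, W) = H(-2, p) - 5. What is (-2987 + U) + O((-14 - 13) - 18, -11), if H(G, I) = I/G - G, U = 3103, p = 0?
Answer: 113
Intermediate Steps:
H(G, I) = -G + I/G
O(C, W) = -3 (O(C, W) = (-1*(-2) + 0/(-2)) - 5 = (2 + 0*(-1/2)) - 5 = (2 + 0) - 5 = 2 - 5 = -3)
(-2987 + U) + O((-14 - 13) - 18, -11) = (-2987 + 3103) - 3 = 116 - 3 = 113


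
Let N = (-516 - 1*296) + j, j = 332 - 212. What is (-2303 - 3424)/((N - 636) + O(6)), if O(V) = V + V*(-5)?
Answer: 5727/1352 ≈ 4.2359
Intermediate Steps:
j = 120
O(V) = -4*V (O(V) = V - 5*V = -4*V)
N = -692 (N = (-516 - 1*296) + 120 = (-516 - 296) + 120 = -812 + 120 = -692)
(-2303 - 3424)/((N - 636) + O(6)) = (-2303 - 3424)/((-692 - 636) - 4*6) = -5727/(-1328 - 24) = -5727/(-1352) = -5727*(-1/1352) = 5727/1352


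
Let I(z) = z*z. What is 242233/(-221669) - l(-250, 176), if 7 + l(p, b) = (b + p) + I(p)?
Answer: -13836599544/221669 ≈ -62420.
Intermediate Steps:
I(z) = z²
l(p, b) = -7 + b + p + p² (l(p, b) = -7 + ((b + p) + p²) = -7 + (b + p + p²) = -7 + b + p + p²)
242233/(-221669) - l(-250, 176) = 242233/(-221669) - (-7 + 176 - 250 + (-250)²) = 242233*(-1/221669) - (-7 + 176 - 250 + 62500) = -242233/221669 - 1*62419 = -242233/221669 - 62419 = -13836599544/221669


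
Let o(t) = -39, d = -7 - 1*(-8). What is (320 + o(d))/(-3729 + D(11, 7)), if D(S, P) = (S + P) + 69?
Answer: -281/3642 ≈ -0.077155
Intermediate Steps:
d = 1 (d = -7 + 8 = 1)
D(S, P) = 69 + P + S (D(S, P) = (P + S) + 69 = 69 + P + S)
(320 + o(d))/(-3729 + D(11, 7)) = (320 - 39)/(-3729 + (69 + 7 + 11)) = 281/(-3729 + 87) = 281/(-3642) = 281*(-1/3642) = -281/3642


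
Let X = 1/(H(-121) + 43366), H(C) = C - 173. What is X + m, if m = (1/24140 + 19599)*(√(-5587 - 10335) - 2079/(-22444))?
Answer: 85415961938243/47049053120 + 473119861*I*√15922/24140 ≈ 1815.5 + 2.473e+6*I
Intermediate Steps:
H(C) = -173 + C
m = 31729554549/17477360 + 473119861*I*√15922/24140 (m = (1/24140 + 19599)*(√(-15922) - 2079*(-1/22444)) = 473119861*(I*√15922 + 2079/22444)/24140 = 473119861*(2079/22444 + I*√15922)/24140 = 31729554549/17477360 + 473119861*I*√15922/24140 ≈ 1815.5 + 2.473e+6*I)
X = 1/43072 (X = 1/((-173 - 121) + 43366) = 1/(-294 + 43366) = 1/43072 ≈ 2.3217e-5)
X + m = 1/43072 + (31729554549/17477360 + 473119861*I*√15922/24140) = 85415961938243/47049053120 + 473119861*I*√15922/24140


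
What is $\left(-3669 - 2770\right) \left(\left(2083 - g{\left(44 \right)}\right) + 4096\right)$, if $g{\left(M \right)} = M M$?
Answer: $-27320677$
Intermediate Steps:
$g{\left(M \right)} = M^{2}$
$\left(-3669 - 2770\right) \left(\left(2083 - g{\left(44 \right)}\right) + 4096\right) = \left(-3669 - 2770\right) \left(\left(2083 - 44^{2}\right) + 4096\right) = - 6439 \left(\left(2083 - 1936\right) + 4096\right) = - 6439 \left(147 + 4096\right) = \left(-6439\right) 4243 = -27320677$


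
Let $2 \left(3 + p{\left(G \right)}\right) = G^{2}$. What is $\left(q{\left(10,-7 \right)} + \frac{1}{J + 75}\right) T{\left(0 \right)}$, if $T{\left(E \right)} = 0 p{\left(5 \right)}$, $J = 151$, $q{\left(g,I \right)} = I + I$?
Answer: $0$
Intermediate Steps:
$q{\left(g,I \right)} = 2 I$
$p{\left(G \right)} = -3 + \frac{G^{2}}{2}$
$T{\left(E \right)} = 0$ ($T{\left(E \right)} = 0 \left(-3 + \frac{5^{2}}{2}\right) = 0 \left(-3 + \frac{1}{2} \cdot 25\right) = 0 \left(-3 + \frac{25}{2}\right) = 0 \cdot \frac{19}{2} = 0$)
$\left(q{\left(10,-7 \right)} + \frac{1}{J + 75}\right) T{\left(0 \right)} = \left(2 \left(-7\right) + \frac{1}{151 + 75}\right) 0 = \left(-14 + \frac{1}{226}\right) 0 = \left(- \frac{3163}{226}\right) 0 = 0$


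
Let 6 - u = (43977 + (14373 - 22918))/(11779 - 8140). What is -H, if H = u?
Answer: 13598/3639 ≈ 3.7367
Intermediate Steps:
u = -13598/3639 (u = 6 - (43977 + (14373 - 22918))/(11779 - 8140) = 6 - (43977 - 8545)/3639 = 6 - 35432/3639 = -13598/3639 ≈ -3.7367)
H = -13598/3639 ≈ -3.7367
-H = -1*(-13598/3639) = 13598/3639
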